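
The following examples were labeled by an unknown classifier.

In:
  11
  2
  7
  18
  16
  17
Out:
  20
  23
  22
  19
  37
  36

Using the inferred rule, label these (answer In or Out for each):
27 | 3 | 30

One predicate separates the groups cleanly: at most 18.
27: 27 > 18 — doesn't qualify, so Out. 3: 3 ≤ 18 — fits, so In. 30: 30 > 18 — doesn't qualify, so Out.

Out, In, Out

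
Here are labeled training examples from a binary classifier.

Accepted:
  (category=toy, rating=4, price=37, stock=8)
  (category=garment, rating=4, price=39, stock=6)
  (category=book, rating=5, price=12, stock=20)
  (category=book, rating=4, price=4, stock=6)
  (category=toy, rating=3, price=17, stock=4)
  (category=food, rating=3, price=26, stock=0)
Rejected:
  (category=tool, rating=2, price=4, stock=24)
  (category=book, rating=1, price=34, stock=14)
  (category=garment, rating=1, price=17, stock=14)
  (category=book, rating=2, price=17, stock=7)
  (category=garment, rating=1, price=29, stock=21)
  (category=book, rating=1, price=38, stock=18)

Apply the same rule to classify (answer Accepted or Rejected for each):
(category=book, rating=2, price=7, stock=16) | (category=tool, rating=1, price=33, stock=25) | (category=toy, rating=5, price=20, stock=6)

Every 'Accepted' example satisfies: rating ≥ 3. None of the 'Rejected' examples do.
(category=book, rating=2, price=7, stock=16): Rejected (rating = 2). (category=tool, rating=1, price=33, stock=25): Rejected (rating = 1). (category=toy, rating=5, price=20, stock=6): Accepted (rating = 5).

Rejected, Rejected, Accepted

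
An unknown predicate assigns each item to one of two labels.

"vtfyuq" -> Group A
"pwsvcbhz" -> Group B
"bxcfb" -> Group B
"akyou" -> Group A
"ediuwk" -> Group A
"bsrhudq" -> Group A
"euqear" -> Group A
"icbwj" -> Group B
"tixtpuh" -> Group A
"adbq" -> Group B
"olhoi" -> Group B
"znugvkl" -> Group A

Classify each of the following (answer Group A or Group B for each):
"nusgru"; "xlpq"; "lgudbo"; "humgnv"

Checking candidate rules against both groups, what survives is: contains 'u'.
"nusgru" — has 'u', hence Group A.
"xlpq" — no 'u', hence Group B.
"lgudbo" — has 'u', hence Group A.
"humgnv" — has 'u', hence Group A.

Group A, Group B, Group A, Group A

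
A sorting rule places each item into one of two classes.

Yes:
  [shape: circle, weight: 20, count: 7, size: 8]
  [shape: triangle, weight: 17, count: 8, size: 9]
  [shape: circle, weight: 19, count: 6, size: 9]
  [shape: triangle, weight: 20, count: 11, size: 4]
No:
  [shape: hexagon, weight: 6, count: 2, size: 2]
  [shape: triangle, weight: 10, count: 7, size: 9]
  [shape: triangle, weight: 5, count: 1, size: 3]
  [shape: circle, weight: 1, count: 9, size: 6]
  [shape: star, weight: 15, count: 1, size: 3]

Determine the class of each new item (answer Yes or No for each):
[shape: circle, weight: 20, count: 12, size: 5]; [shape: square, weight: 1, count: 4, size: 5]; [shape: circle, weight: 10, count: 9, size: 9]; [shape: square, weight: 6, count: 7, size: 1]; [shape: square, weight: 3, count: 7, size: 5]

Yes, No, No, No, No

All 'Yes' examples share one property — weight ≥ 17 — and every 'No' example lacks it.
[shape: circle, weight: 20, count: 12, size: 5]: weight = 20 — fits, so Yes. [shape: square, weight: 1, count: 4, size: 5]: weight = 1 — fails the rule, so No. [shape: circle, weight: 10, count: 9, size: 9]: weight = 10 — fails the rule, so No. [shape: square, weight: 6, count: 7, size: 1]: weight = 6 — fails the rule, so No. [shape: square, weight: 3, count: 7, size: 5]: weight = 3 — fails the rule, so No.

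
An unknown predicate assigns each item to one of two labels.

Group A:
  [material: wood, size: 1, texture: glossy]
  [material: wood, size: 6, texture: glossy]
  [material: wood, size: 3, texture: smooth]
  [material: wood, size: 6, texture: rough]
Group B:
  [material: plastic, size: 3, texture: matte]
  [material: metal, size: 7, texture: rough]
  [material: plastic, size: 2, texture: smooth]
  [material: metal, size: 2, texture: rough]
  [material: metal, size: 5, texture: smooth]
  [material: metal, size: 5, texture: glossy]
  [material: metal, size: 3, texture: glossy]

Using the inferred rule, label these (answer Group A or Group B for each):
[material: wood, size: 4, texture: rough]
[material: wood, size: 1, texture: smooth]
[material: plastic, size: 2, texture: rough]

Group A, Group A, Group B

The distinguishing property — material is wood — holds for all the 'Group A' cases and none of the 'Group B' cases.
[material: wood, size: 4, texture: rough]: material is wood, matches → Group A. [material: wood, size: 1, texture: smooth]: material is wood, matches → Group A. [material: plastic, size: 2, texture: rough]: material is plastic, doesn't qualify → Group B.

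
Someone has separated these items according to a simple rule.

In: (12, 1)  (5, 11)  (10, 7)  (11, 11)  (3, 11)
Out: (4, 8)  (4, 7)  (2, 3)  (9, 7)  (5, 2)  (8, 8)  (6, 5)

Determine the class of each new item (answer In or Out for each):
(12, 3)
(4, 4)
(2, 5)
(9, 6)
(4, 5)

In, Out, Out, Out, Out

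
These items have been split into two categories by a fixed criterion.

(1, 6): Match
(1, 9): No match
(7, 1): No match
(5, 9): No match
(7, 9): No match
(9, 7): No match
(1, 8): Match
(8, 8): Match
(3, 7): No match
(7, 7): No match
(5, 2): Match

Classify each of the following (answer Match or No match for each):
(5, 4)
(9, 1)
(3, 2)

Match, No match, Match

A rule that fits every label: second is even — true of each 'Match' example, false of each 'No match' one.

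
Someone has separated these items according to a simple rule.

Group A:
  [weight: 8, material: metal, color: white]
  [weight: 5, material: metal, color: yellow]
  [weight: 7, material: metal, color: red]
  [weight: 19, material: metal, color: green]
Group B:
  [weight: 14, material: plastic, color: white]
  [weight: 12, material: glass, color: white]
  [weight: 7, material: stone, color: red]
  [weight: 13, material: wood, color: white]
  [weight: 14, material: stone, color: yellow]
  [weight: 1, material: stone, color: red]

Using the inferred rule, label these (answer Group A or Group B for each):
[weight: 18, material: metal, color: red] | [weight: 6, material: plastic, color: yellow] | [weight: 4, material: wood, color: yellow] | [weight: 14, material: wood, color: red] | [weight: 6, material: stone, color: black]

Group A, Group B, Group B, Group B, Group B

Every 'Group A' example satisfies: material is metal. None of the 'Group B' examples do.
[weight: 18, material: metal, color: red] — material is metal, hence Group A.
[weight: 6, material: plastic, color: yellow] — material is plastic, hence Group B.
[weight: 4, material: wood, color: yellow] — material is wood, hence Group B.
[weight: 14, material: wood, color: red] — material is wood, hence Group B.
[weight: 6, material: stone, color: black] — material is stone, hence Group B.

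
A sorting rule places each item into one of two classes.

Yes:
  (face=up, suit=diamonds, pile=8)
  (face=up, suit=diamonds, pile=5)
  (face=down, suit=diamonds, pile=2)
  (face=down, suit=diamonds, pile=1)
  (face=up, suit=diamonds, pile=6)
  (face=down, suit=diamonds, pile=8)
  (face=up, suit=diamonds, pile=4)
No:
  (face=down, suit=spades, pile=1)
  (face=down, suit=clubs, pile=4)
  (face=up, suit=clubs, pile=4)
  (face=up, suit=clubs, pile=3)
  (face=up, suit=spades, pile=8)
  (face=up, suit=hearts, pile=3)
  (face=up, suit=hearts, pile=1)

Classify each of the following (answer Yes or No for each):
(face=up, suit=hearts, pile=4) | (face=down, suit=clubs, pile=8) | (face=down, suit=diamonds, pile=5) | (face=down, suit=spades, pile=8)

All 'Yes' examples share one property — suit is diamonds — and every 'No' example lacks it.

No, No, Yes, No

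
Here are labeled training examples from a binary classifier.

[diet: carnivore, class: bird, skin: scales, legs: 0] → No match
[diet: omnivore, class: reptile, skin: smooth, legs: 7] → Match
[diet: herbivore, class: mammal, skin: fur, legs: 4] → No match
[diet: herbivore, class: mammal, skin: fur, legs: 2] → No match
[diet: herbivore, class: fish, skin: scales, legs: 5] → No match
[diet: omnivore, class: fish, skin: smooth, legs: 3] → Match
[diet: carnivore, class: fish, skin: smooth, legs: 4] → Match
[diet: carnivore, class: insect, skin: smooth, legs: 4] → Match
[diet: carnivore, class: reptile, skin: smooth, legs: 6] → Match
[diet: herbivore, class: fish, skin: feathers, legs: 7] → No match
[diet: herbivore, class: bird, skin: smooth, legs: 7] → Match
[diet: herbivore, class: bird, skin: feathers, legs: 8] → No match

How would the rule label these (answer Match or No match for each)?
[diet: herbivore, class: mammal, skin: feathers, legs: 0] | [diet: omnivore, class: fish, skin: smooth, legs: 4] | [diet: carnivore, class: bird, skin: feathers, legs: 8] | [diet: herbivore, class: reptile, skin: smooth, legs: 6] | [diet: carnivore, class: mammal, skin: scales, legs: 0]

No match, Match, No match, Match, No match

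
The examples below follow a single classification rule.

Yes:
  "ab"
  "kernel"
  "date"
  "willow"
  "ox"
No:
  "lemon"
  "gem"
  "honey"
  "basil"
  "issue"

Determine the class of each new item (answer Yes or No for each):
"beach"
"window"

No, Yes

Every 'Yes' example satisfies: even length. None of the 'No' examples do.
No: "beach", since length 5. Yes: "window", since length 6.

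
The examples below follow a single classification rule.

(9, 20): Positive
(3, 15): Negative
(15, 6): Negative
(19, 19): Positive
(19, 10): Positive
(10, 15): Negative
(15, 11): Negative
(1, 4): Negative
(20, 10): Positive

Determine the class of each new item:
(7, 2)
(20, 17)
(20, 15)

Negative, Positive, Positive

Rule: sum ≥ 29. This holds for each 'Positive' example and fails for each 'Negative' one.
(7, 2): Negative (7+2 = 9). (20, 17): Positive (20+17 = 37). (20, 15): Positive (20+15 = 35).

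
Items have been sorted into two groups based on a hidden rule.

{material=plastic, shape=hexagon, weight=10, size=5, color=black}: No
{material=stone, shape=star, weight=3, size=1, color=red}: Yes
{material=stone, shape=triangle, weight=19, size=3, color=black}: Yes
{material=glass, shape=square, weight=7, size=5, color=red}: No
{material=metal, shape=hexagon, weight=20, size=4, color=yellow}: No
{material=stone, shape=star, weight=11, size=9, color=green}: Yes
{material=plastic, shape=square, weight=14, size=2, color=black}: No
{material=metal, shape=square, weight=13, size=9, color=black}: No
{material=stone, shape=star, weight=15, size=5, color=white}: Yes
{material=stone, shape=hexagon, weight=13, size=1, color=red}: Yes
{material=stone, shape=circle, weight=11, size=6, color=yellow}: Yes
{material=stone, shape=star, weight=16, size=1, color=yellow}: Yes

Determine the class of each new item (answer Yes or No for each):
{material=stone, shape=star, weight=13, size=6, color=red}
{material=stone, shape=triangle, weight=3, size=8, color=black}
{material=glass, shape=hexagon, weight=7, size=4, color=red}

The common property of the 'Yes' items is: material is stone. No 'No' item has it.
Yes: {material=stone, shape=star, weight=13, size=6, color=red}, since material is stone.
Yes: {material=stone, shape=triangle, weight=3, size=8, color=black}, since material is stone.
No: {material=glass, shape=hexagon, weight=7, size=4, color=red}, since material is glass.

Yes, Yes, No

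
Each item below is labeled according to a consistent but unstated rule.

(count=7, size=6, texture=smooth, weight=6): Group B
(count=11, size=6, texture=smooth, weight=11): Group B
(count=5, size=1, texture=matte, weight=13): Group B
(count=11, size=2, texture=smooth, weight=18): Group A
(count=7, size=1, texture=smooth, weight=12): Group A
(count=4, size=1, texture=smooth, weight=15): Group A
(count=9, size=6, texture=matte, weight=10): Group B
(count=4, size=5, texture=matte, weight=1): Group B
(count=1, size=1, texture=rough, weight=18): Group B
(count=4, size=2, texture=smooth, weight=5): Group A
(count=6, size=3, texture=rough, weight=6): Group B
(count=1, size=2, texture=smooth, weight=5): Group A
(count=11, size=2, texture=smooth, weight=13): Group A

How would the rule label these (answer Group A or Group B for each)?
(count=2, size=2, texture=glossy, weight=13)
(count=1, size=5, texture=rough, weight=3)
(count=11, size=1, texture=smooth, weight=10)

A rule that fits every label: texture is smooth AND size ≤ 2 — true of each 'Group A' example, false of each 'Group B' one.
(count=2, size=2, texture=glossy, weight=13): texture is glossy, size = 2 — does not satisfy this, so Group B.
(count=1, size=5, texture=rough, weight=3): texture is rough, size = 5 — does not satisfy this, so Group B.
(count=11, size=1, texture=smooth, weight=10): texture is smooth, size = 1 — matches, so Group A.

Group B, Group B, Group A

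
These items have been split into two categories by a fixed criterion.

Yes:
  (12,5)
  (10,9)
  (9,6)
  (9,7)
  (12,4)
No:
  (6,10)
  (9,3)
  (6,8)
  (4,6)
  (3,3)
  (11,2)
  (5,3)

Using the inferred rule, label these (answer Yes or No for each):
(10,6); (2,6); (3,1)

Rule: first > second AND sum ≥ 14. This holds for each 'Yes' example and fails for each 'No' one.
(10,6): 10 > 6, 10+6 = 16 — has this property, so Yes.
(2,6): 2 < 6, 2+6 = 8 — doesn't qualify, so No.
(3,1): 3 > 1, 3+1 = 4 — doesn't qualify, so No.

Yes, No, No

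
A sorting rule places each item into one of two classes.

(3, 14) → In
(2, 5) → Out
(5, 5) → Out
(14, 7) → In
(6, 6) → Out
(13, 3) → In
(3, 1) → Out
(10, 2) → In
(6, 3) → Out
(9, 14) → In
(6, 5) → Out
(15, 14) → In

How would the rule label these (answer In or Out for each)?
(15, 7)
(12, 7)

The distinguishing property — max ≥ 7 — holds for all the 'In' cases and none of the 'Out' cases.
(15, 7): max 15, qualifies → In.
(12, 7): max 12, qualifies → In.

In, In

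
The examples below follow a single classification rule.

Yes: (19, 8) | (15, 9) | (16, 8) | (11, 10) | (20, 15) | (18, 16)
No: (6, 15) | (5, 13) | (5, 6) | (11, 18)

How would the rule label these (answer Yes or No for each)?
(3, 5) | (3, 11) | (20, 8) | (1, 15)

The common property of the 'Yes' items is: first > second. No 'No' item has it.

No, No, Yes, No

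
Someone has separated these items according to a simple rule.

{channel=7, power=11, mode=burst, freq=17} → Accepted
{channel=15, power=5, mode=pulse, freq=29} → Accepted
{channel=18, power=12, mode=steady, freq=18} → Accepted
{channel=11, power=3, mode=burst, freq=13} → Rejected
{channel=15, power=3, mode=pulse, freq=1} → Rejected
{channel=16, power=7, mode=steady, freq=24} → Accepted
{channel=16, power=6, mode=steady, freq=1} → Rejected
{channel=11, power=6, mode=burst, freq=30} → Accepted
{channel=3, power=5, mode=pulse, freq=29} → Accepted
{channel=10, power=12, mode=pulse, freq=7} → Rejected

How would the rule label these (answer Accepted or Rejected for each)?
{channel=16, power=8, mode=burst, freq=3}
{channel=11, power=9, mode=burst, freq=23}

The rule appears to be: freq ≥ 17.
{channel=16, power=8, mode=burst, freq=3}: freq = 3, doesn't qualify → Rejected. {channel=11, power=9, mode=burst, freq=23}: freq = 23, checks out → Accepted.

Rejected, Accepted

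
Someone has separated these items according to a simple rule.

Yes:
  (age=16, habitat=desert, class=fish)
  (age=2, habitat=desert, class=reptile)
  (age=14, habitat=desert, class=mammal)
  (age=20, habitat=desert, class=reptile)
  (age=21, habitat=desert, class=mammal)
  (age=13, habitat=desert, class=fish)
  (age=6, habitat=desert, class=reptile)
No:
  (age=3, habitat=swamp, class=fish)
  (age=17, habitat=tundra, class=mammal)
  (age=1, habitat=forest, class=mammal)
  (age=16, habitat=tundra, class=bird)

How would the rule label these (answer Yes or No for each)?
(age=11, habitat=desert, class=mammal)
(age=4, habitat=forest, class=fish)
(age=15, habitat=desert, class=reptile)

Yes, No, Yes

The simplest hypothesis consistent with all the labels is: habitat is desert.
(age=11, habitat=desert, class=mammal) — habitat is desert, hence Yes. (age=4, habitat=forest, class=fish) — habitat is forest, hence No. (age=15, habitat=desert, class=reptile) — habitat is desert, hence Yes.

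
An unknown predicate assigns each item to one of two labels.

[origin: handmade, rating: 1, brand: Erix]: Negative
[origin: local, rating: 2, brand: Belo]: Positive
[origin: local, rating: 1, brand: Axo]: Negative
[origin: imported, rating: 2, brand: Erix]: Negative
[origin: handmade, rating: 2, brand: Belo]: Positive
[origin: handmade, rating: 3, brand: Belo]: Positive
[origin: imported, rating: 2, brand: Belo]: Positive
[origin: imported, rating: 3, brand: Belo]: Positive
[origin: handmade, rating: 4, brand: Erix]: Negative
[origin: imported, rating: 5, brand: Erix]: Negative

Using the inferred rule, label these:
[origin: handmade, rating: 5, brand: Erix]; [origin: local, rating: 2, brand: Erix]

The classifier is using: brand is Belo.
[origin: handmade, rating: 5, brand: Erix] → brand is Erix → Negative.
[origin: local, rating: 2, brand: Erix] → brand is Erix → Negative.

Negative, Negative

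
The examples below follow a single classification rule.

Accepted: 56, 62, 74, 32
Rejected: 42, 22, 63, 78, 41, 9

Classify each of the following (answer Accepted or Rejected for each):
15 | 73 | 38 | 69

Rejected, Rejected, Accepted, Rejected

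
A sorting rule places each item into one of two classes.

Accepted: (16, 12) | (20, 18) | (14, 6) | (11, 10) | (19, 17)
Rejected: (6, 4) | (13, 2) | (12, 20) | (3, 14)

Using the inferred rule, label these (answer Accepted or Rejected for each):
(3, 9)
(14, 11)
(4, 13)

A rule that fits every label: first > second AND sum ≥ 17 — true of each 'Accepted' example, false of each 'Rejected' one.
(3, 9) — 3 < 9, 3+9 = 12, hence Rejected. (14, 11) — 14 > 11, 14+11 = 25, hence Accepted. (4, 13) — 4 < 13, 4+13 = 17, hence Rejected.

Rejected, Accepted, Rejected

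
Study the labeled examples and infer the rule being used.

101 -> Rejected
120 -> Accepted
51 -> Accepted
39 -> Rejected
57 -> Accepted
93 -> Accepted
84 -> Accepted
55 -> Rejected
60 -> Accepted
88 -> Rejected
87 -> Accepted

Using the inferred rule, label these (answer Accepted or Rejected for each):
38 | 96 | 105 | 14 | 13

Rejected, Accepted, Accepted, Rejected, Rejected

The pattern is that an item is 'Accepted' exactly when: multiple of 3 AND at least 51.
38: 38 = 3·12 + 2, 38 < 51 — does not fit, so Rejected. 96: 96 = 3·32, 96 ≥ 51 — checks out, so Accepted. 105: 105 = 3·35, 105 ≥ 51 — checks out, so Accepted. 14: 14 = 3·4 + 2, 14 < 51 — does not fit, so Rejected. 13: 13 = 3·4 + 1, 13 < 51 — does not fit, so Rejected.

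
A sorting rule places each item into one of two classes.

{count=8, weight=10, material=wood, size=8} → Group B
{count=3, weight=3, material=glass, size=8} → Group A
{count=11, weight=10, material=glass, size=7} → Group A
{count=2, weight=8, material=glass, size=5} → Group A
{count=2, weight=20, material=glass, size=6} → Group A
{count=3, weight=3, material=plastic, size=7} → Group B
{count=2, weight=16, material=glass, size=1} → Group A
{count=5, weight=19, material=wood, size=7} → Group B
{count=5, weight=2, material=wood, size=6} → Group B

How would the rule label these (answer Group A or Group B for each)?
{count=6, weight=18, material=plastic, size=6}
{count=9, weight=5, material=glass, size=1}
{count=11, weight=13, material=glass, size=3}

The rule appears to be: material is glass.

Group B, Group A, Group A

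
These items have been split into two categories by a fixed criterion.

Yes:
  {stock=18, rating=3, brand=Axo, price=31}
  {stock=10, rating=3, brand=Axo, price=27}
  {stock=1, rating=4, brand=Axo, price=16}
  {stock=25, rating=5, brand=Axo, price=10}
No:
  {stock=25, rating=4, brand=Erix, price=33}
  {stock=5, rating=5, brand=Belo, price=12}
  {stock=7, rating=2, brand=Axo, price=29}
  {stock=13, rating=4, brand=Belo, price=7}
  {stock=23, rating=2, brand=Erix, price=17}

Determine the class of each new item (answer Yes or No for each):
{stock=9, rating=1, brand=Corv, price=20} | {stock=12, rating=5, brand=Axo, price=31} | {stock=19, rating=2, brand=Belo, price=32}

No, Yes, No

The classifier is using: brand is Axo AND rating ≥ 3.
{stock=9, rating=1, brand=Corv, price=20}: No (brand is Corv, rating = 1).
{stock=12, rating=5, brand=Axo, price=31}: Yes (brand is Axo, rating = 5).
{stock=19, rating=2, brand=Belo, price=32}: No (brand is Belo, rating = 2).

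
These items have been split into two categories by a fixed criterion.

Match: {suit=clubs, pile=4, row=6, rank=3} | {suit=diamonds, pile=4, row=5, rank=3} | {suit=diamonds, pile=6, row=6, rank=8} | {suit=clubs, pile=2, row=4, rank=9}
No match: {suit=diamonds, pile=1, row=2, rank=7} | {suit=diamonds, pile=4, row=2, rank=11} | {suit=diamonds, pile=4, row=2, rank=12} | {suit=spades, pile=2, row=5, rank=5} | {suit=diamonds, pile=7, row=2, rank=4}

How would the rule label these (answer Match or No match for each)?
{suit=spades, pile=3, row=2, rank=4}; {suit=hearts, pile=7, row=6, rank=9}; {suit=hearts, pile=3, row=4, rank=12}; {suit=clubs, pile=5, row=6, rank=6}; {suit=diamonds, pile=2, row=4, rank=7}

Rule: rank ≠ 5 AND row ≥ 4. This holds for each 'Match' example and fails for each 'No match' one.
No match: {suit=spades, pile=3, row=2, rank=4}, since rank = 4, row = 2.
Match: {suit=hearts, pile=7, row=6, rank=9}, since rank = 9, row = 6.
Match: {suit=hearts, pile=3, row=4, rank=12}, since rank = 12, row = 4.
Match: {suit=clubs, pile=5, row=6, rank=6}, since rank = 6, row = 6.
Match: {suit=diamonds, pile=2, row=4, rank=7}, since rank = 7, row = 4.

No match, Match, Match, Match, Match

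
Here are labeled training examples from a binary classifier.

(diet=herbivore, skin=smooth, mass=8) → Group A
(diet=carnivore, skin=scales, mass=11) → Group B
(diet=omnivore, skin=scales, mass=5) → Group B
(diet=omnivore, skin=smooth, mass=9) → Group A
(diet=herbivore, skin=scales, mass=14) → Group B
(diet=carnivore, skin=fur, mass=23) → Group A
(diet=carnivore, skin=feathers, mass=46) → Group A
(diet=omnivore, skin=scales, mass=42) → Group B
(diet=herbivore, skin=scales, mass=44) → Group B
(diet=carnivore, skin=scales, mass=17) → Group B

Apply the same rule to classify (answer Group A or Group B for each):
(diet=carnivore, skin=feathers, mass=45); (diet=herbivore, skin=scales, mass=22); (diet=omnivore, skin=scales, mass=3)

One predicate separates the groups cleanly: skin is not scales.
(diet=carnivore, skin=feathers, mass=45) — skin is feathers, hence Group A.
(diet=herbivore, skin=scales, mass=22) — skin is scales, hence Group B.
(diet=omnivore, skin=scales, mass=3) — skin is scales, hence Group B.

Group A, Group B, Group B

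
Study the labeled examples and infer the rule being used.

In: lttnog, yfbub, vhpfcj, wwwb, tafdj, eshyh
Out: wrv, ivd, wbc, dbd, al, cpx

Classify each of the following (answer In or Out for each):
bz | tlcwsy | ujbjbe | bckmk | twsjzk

A rule that fits every label: length ≥ 4 — true of each 'In' example, false of each 'Out' one.

Out, In, In, In, In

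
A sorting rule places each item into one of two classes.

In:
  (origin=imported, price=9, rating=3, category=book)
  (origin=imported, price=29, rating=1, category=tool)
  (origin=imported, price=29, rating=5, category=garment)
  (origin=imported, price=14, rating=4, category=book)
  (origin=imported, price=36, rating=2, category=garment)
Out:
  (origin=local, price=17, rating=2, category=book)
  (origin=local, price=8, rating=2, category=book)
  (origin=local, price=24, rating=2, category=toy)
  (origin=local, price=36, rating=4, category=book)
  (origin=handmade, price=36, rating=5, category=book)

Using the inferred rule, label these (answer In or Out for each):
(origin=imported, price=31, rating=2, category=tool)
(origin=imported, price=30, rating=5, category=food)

Checking candidate rules against both groups, what survives is: origin is imported.
(origin=imported, price=31, rating=2, category=tool): In (origin is imported). (origin=imported, price=30, rating=5, category=food): In (origin is imported).

In, In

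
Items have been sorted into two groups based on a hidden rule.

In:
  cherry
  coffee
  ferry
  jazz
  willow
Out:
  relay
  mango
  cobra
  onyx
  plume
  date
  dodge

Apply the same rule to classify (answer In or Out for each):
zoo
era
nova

Looking at the examples, the only property every 'In' case has and every 'Out' case lacks is: has a double letter.
zoo — 'oo' doubled, hence In.
era — no doubled letter, hence Out.
nova — no doubled letter, hence Out.

In, Out, Out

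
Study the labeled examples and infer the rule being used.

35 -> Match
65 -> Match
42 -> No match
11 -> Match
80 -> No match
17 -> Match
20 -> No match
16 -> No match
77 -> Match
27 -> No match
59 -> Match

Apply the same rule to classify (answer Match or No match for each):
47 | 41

Comparing the two groups points to one rule — ≡ 5 (mod 6).

Match, Match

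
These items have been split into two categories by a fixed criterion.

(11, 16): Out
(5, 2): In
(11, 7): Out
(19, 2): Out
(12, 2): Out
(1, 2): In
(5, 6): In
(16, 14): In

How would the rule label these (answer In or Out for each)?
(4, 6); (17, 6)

In, Out

The rule appears to be: |first − second| ≤ 3.
(4, 6): In (|4−6| = 2). (17, 6): Out (|17−6| = 11).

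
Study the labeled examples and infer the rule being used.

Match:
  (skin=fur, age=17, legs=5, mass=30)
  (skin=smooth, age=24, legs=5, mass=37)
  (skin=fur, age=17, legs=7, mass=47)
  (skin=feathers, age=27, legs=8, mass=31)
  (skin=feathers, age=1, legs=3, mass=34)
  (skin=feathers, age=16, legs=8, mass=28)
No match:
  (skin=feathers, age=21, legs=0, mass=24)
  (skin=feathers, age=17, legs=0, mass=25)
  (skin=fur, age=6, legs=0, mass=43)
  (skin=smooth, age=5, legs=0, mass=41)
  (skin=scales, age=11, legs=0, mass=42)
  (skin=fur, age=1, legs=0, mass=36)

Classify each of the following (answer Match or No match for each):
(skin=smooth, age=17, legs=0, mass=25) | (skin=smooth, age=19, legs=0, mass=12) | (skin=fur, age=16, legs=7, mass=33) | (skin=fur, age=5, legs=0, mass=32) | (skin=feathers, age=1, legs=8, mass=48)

No match, No match, Match, No match, Match

The distinguishing property — legs ≥ 3 — holds for all the 'Match' cases and none of the 'No match' cases.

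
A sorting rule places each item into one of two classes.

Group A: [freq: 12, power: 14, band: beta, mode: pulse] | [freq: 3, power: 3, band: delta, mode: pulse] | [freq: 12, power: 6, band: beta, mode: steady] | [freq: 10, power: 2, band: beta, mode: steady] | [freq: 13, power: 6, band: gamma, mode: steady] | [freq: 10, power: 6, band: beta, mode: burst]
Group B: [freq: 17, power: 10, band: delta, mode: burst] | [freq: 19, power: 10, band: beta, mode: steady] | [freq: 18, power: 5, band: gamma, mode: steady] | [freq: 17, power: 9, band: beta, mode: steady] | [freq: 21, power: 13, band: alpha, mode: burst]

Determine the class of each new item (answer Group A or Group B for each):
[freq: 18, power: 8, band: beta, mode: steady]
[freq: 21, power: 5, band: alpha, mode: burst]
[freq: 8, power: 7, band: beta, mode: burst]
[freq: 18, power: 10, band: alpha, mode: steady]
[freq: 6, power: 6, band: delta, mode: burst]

Group B, Group B, Group A, Group B, Group A

All 'Group A' examples share one property — freq ≤ 13 — and every 'Group B' example lacks it.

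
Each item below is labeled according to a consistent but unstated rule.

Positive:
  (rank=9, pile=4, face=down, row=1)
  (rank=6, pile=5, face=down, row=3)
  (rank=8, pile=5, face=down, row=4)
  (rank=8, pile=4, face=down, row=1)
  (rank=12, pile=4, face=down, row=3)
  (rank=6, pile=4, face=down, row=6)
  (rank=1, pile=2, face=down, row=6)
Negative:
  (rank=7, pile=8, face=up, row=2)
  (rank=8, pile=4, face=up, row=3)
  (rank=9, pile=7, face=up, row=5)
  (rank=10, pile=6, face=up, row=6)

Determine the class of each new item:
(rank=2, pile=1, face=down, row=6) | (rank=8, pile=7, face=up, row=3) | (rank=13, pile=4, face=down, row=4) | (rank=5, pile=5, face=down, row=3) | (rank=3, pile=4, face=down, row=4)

Comparing the two groups points to one rule — face is down.
(rank=2, pile=1, face=down, row=6): face is down — satisfies this, so Positive.
(rank=8, pile=7, face=up, row=3): face is up — lacks this property, so Negative.
(rank=13, pile=4, face=down, row=4): face is down — satisfies this, so Positive.
(rank=5, pile=5, face=down, row=3): face is down — satisfies this, so Positive.
(rank=3, pile=4, face=down, row=4): face is down — satisfies this, so Positive.

Positive, Negative, Positive, Positive, Positive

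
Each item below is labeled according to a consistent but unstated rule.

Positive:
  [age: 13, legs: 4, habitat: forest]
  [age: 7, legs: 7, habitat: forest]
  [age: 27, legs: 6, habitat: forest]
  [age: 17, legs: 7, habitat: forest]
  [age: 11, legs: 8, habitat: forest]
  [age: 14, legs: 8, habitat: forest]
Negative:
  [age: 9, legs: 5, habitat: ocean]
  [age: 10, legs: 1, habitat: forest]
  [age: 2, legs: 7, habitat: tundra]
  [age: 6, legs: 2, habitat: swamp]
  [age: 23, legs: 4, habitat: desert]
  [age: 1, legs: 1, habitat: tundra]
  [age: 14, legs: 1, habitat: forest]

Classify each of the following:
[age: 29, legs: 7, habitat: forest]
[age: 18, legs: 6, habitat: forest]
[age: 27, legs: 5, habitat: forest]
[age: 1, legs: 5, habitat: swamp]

The rule appears to be: habitat is forest AND legs ≥ 2.
[age: 29, legs: 7, habitat: forest] → habitat is forest, legs = 7 → Positive.
[age: 18, legs: 6, habitat: forest] → habitat is forest, legs = 6 → Positive.
[age: 27, legs: 5, habitat: forest] → habitat is forest, legs = 5 → Positive.
[age: 1, legs: 5, habitat: swamp] → habitat is swamp, legs = 5 → Negative.

Positive, Positive, Positive, Negative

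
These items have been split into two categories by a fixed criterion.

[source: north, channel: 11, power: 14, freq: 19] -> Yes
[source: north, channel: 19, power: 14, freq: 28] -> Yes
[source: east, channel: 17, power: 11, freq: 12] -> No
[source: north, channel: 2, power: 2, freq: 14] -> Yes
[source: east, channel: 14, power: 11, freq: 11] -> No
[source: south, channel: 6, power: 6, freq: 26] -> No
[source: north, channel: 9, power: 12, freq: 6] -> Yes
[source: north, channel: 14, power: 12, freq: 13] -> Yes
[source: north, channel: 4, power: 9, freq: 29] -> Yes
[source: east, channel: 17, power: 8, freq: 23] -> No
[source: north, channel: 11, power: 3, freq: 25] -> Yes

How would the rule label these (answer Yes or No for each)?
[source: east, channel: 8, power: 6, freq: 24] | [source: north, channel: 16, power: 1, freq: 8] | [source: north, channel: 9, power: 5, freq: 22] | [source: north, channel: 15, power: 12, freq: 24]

Rule: source is north. This holds for each 'Yes' example and fails for each 'No' one.
[source: east, channel: 8, power: 6, freq: 24]: No (source is east).
[source: north, channel: 16, power: 1, freq: 8]: Yes (source is north).
[source: north, channel: 9, power: 5, freq: 22]: Yes (source is north).
[source: north, channel: 15, power: 12, freq: 24]: Yes (source is north).

No, Yes, Yes, Yes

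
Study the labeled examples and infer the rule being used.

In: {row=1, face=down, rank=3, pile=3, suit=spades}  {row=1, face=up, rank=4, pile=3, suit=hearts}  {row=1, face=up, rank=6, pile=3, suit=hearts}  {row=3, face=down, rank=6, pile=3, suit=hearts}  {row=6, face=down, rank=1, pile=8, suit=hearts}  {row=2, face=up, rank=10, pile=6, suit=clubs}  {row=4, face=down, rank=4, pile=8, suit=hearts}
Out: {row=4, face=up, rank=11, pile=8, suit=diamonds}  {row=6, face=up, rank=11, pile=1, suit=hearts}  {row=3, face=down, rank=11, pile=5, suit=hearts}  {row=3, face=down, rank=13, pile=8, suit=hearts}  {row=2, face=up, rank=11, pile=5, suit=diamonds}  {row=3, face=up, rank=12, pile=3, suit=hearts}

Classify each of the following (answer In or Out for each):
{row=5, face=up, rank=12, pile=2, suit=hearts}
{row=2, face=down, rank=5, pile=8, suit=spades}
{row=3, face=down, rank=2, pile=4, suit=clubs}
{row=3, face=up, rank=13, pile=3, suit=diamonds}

Out, In, In, Out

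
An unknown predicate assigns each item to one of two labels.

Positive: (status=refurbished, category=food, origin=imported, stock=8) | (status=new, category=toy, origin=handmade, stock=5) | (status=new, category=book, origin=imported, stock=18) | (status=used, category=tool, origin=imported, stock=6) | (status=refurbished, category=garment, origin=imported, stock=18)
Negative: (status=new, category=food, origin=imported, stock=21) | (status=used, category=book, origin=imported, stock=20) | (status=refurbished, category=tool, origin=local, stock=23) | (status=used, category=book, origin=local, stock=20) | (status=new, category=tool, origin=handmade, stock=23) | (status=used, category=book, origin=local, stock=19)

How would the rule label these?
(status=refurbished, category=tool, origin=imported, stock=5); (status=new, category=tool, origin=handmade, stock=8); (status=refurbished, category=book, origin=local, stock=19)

Positive, Positive, Negative

'Positive' ⟺ stock ≤ 18.
(status=refurbished, category=tool, origin=imported, stock=5) — stock = 5, hence Positive.
(status=new, category=tool, origin=handmade, stock=8) — stock = 8, hence Positive.
(status=refurbished, category=book, origin=local, stock=19) — stock = 19, hence Negative.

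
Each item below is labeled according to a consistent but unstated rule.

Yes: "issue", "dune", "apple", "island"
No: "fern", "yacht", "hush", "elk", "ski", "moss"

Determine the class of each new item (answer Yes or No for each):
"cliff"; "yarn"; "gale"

The rule appears to be: has ≥ 2 vowels.
"cliff" — 1 vowel, hence No.
"yarn" — 1 vowel, hence No.
"gale" — 2 vowels, hence Yes.

No, No, Yes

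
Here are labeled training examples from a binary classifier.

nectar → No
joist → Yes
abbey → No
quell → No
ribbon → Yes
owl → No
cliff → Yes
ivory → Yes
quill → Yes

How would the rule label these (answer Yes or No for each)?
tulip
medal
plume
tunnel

The common property of the 'Yes' items is: contains 'i'. No 'No' item has it.

Yes, No, No, No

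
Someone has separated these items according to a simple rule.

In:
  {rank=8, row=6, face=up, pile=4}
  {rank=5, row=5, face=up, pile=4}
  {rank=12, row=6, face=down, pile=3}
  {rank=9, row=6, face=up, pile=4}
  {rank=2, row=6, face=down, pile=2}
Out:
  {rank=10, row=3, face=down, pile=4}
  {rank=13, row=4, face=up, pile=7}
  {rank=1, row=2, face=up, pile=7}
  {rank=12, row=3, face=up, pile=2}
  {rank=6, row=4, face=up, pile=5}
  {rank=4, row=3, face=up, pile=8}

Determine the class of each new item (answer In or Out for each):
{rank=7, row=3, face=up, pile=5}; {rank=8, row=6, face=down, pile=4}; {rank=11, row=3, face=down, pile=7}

Out, In, Out

The pattern is that an item is 'In' exactly when: row ≥ 5.
Out: {rank=7, row=3, face=up, pile=5}, since row = 3. In: {rank=8, row=6, face=down, pile=4}, since row = 6. Out: {rank=11, row=3, face=down, pile=7}, since row = 3.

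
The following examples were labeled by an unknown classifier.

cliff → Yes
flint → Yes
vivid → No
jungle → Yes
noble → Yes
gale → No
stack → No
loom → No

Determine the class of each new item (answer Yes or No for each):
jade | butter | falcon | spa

Rule: length ≥ 5 AND contains 'l'. This holds for each 'Yes' example and fails for each 'No' one.
jade: No (length 4, no 'l').
butter: No (length 6, no 'l').
falcon: Yes (length 6, has 'l').
spa: No (length 3, no 'l').

No, No, Yes, No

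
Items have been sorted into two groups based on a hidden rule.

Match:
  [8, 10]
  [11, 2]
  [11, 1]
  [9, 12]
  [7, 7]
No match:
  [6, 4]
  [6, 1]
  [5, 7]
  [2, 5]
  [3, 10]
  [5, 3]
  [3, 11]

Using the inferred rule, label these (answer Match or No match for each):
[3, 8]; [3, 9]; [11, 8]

No match, No match, Match

The classifier is using: first ≥ 7.
[3, 8]: first 3, doesn't match → No match. [3, 9]: first 3, doesn't match → No match. [11, 8]: first 11, meets the rule → Match.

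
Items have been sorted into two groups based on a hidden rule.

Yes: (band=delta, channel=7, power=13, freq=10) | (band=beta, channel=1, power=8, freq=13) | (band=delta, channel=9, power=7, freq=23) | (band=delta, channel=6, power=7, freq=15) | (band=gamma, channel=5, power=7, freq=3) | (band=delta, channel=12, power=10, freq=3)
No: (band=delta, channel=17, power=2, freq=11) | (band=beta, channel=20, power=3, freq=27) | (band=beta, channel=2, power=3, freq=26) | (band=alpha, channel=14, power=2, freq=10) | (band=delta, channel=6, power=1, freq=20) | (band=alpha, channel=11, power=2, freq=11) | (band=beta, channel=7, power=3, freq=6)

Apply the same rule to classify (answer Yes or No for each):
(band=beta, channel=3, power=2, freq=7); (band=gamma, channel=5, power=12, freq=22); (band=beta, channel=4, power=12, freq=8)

The classifier is using: power ≥ 7.

No, Yes, Yes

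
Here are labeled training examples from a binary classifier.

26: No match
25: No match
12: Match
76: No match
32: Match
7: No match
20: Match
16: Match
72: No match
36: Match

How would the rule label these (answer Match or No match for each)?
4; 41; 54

The simplest hypothesis consistent with all the labels is: multiple of 4 AND at most 36.
4: 4 = 4·1, 4 ≤ 36 — passes, so Match. 41: 41 = 4·10 + 1, 41 > 36 — lacks this property, so No match. 54: 54 = 4·13 + 2, 54 > 36 — lacks this property, so No match.

Match, No match, No match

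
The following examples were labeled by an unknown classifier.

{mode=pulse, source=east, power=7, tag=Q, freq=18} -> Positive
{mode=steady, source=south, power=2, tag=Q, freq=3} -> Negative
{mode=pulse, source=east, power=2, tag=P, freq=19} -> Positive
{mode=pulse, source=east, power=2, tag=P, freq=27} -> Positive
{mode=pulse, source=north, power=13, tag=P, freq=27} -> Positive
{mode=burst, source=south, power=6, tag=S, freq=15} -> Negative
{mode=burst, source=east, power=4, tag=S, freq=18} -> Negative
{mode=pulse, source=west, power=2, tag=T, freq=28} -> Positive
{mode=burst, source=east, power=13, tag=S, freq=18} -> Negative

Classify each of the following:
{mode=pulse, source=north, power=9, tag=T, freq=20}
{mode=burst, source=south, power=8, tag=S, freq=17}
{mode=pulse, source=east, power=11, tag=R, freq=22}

The pattern is that an item is 'Positive' exactly when: mode is pulse.
{mode=pulse, source=north, power=9, tag=T, freq=20}: Positive (mode is pulse). {mode=burst, source=south, power=8, tag=S, freq=17}: Negative (mode is burst). {mode=pulse, source=east, power=11, tag=R, freq=22}: Positive (mode is pulse).

Positive, Negative, Positive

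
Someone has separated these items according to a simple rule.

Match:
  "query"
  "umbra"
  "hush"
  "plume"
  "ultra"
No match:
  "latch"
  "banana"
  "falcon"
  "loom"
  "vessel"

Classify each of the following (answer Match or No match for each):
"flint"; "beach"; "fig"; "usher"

'Match' ⟺ contains 'u'.

No match, No match, No match, Match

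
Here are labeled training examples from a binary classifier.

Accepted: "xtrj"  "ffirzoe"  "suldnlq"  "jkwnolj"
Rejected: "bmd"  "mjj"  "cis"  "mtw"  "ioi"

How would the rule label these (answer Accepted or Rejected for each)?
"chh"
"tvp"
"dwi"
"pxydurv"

Rejected, Rejected, Rejected, Accepted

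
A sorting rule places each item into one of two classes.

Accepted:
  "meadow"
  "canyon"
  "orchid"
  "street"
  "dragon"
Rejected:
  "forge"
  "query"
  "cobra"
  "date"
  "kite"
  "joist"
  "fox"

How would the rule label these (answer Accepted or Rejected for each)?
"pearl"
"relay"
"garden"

The rule appears to be: length 6.
"pearl": length 5, does not pass → Rejected. "relay": length 5, does not pass → Rejected. "garden": length 6, checks out → Accepted.

Rejected, Rejected, Accepted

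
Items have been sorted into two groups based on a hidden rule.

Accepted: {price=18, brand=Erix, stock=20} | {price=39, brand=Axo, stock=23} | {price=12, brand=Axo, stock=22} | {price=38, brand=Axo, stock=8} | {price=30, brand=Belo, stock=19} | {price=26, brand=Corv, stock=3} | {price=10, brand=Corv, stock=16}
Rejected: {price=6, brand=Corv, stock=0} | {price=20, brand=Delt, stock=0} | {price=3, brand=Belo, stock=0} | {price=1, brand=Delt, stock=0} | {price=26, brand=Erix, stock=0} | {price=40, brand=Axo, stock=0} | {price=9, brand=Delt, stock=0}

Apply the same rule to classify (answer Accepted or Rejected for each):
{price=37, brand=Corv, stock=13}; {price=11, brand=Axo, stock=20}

Rule: stock ≥ 3. This holds for each 'Accepted' example and fails for each 'Rejected' one.
{price=37, brand=Corv, stock=13}: Accepted (stock = 13).
{price=11, brand=Axo, stock=20}: Accepted (stock = 20).

Accepted, Accepted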